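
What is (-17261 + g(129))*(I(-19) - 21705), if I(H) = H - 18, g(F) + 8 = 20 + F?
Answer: 372223040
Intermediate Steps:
g(F) = 12 + F (g(F) = -8 + (20 + F) = 12 + F)
I(H) = -18 + H
(-17261 + g(129))*(I(-19) - 21705) = (-17261 + (12 + 129))*((-18 - 19) - 21705) = (-17261 + 141)*(-37 - 21705) = -17120*(-21742) = 372223040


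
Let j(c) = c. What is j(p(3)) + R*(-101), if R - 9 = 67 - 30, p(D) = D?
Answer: -4643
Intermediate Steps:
R = 46 (R = 9 + (67 - 30) = 9 + 37 = 46)
j(p(3)) + R*(-101) = 3 + 46*(-101) = 3 - 4646 = -4643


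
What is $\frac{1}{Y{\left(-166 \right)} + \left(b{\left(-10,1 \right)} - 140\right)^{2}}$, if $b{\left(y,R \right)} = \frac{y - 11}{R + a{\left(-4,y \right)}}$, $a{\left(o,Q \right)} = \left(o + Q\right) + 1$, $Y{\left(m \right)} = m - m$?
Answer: $\frac{16}{305809} \approx 5.232 \cdot 10^{-5}$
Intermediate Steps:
$Y{\left(m \right)} = 0$
$a{\left(o,Q \right)} = 1 + Q + o$ ($a{\left(o,Q \right)} = \left(Q + o\right) + 1 = 1 + Q + o$)
$b{\left(y,R \right)} = \frac{-11 + y}{-3 + R + y}$ ($b{\left(y,R \right)} = \frac{y - 11}{R + \left(1 + y - 4\right)} = \frac{-11 + y}{R + \left(-3 + y\right)} = \frac{-11 + y}{-3 + R + y}$)
$\frac{1}{Y{\left(-166 \right)} + \left(b{\left(-10,1 \right)} - 140\right)^{2}} = \frac{1}{0 + \left(\frac{-11 - 10}{-3 + 1 - 10} - 140\right)^{2}} = \frac{1}{0 + \left(\frac{1}{-12} \left(-21\right) - 140\right)^{2}} = \frac{1}{0 + \left(\left(- \frac{1}{12}\right) \left(-21\right) - 140\right)^{2}} = \frac{1}{0 + \left(\frac{7}{4} - 140\right)^{2}} = \frac{1}{0 + \left(- \frac{553}{4}\right)^{2}} = \frac{1}{0 + \frac{305809}{16}} = \frac{1}{\frac{305809}{16}} = \frac{16}{305809}$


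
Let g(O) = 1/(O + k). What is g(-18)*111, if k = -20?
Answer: -111/38 ≈ -2.9211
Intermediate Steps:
g(O) = 1/(-20 + O) (g(O) = 1/(O - 20) = 1/(-20 + O))
g(-18)*111 = 111/(-20 - 18) = 111/(-38) = -1/38*111 = -111/38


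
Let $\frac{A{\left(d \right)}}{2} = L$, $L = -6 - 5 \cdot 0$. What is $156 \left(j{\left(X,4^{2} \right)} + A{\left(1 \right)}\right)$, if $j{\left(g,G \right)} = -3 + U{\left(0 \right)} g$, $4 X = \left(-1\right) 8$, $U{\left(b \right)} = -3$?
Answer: $-1404$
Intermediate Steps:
$X = -2$ ($X = \frac{\left(-1\right) 8}{4} = \frac{1}{4} \left(-8\right) = -2$)
$L = -6$ ($L = -6 - 0 = -6 + 0 = -6$)
$A{\left(d \right)} = -12$ ($A{\left(d \right)} = 2 \left(-6\right) = -12$)
$j{\left(g,G \right)} = -3 - 3 g$
$156 \left(j{\left(X,4^{2} \right)} + A{\left(1 \right)}\right) = 156 \left(\left(-3 - -6\right) - 12\right) = 156 \left(\left(-3 + 6\right) - 12\right) = 156 \left(3 - 12\right) = 156 \left(-9\right) = -1404$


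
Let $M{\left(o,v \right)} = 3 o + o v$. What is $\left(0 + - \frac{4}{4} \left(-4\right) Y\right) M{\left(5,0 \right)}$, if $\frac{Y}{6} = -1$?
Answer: $-360$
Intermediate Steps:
$Y = -6$ ($Y = 6 \left(-1\right) = -6$)
$\left(0 + - \frac{4}{4} \left(-4\right) Y\right) M{\left(5,0 \right)} = \left(0 + - \frac{4}{4} \left(-4\right) \left(-6\right)\right) 5 \left(3 + 0\right) = \left(0 + \left(-4\right) \frac{1}{4} \left(-4\right) \left(-6\right)\right) 5 \cdot 3 = \left(0 + \left(-1\right) \left(-4\right) \left(-6\right)\right) 15 = \left(0 + 4 \left(-6\right)\right) 15 = \left(0 - 24\right) 15 = \left(-24\right) 15 = -360$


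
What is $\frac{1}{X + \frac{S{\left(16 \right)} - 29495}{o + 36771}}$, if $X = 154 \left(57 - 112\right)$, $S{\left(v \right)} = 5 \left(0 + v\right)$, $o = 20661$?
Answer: $- \frac{19144}{162159485} \approx -0.00011806$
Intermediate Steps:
$S{\left(v \right)} = 5 v$
$X = -8470$ ($X = 154 \left(-55\right) = -8470$)
$\frac{1}{X + \frac{S{\left(16 \right)} - 29495}{o + 36771}} = \frac{1}{-8470 + \frac{5 \cdot 16 - 29495}{20661 + 36771}} = \frac{1}{-8470 + \frac{80 - 29495}{57432}} = \frac{1}{-8470 - \frac{9805}{19144}} = \frac{1}{- \frac{162159485}{19144}} = - \frac{19144}{162159485}$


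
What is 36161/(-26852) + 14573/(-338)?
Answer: -15520639/349076 ≈ -44.462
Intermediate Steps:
36161/(-26852) + 14573/(-338) = 36161*(-1/26852) + 14573*(-1/338) = -36161/26852 - 1121/26 = -15520639/349076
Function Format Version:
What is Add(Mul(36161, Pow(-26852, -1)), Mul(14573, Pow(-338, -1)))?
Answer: Rational(-15520639, 349076) ≈ -44.462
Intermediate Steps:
Add(Mul(36161, Pow(-26852, -1)), Mul(14573, Pow(-338, -1))) = Add(Mul(36161, Rational(-1, 26852)), Mul(14573, Rational(-1, 338))) = Add(Rational(-36161, 26852), Rational(-1121, 26)) = Rational(-15520639, 349076)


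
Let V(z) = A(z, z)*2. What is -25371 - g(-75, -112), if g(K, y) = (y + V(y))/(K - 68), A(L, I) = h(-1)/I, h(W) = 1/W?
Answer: -203177239/8008 ≈ -25372.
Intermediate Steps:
A(L, I) = -1/I (A(L, I) = 1/((-1)*I) = -1/I)
V(z) = -2/z (V(z) = -1/z*2 = -2/z)
g(K, y) = (y - 2/y)/(-68 + K) (g(K, y) = (y - 2/y)/(K - 68) = (y - 2/y)/(-68 + K))
-25371 - g(-75, -112) = -25371 - (-2 + (-112)**2)/((-112)*(-68 - 75)) = -25371 - (-1)*(-2 + 12544)/(112*(-143)) = -25371 - (-1)*(-1)*12542/(112*143) = -25371 - 1*6271/8008 = -25371 - 6271/8008 = -203177239/8008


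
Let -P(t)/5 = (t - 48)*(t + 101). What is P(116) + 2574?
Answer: -71206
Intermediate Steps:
P(t) = -5*(-48 + t)*(101 + t) (P(t) = -5*(t - 48)*(t + 101) = -5*(-48 + t)*(101 + t))
P(116) + 2574 = (24240 - 265*116 - 5*116²) + 2574 = (24240 - 30740 - 5*13456) + 2574 = (24240 - 30740 - 67280) + 2574 = -73780 + 2574 = -71206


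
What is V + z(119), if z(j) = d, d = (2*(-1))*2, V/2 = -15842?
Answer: -31688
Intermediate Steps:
V = -31684 (V = 2*(-15842) = -31684)
d = -4 (d = -2*2 = -4)
z(j) = -4
V + z(119) = -31684 - 4 = -31688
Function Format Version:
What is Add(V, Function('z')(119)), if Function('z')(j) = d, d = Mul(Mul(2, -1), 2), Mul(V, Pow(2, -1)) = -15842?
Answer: -31688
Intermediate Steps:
V = -31684 (V = Mul(2, -15842) = -31684)
d = -4 (d = Mul(-2, 2) = -4)
Function('z')(j) = -4
Add(V, Function('z')(119)) = Add(-31684, -4) = -31688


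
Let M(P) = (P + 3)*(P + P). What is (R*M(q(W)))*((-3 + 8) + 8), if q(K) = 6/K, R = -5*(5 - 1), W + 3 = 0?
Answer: 1040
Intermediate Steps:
W = -3 (W = -3 + 0 = -3)
R = -20 (R = -5*4 = -20)
M(P) = 2*P*(3 + P) (M(P) = (3 + P)*(2*P) = 2*P*(3 + P))
(R*M(q(W)))*((-3 + 8) + 8) = (-40*6/(-3)*(3 + 6/(-3)))*((-3 + 8) + 8) = (-40*6*(-⅓)*(3 + 6*(-⅓)))*(5 + 8) = -40*(-2)*(3 - 2)*13 = -40*(-2)*13 = -20*(-4)*13 = 80*13 = 1040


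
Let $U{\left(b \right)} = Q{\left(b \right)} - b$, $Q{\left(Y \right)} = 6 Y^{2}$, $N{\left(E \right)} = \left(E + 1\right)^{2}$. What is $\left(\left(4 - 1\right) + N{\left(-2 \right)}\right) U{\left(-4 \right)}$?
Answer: $400$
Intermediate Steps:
$N{\left(E \right)} = \left(1 + E\right)^{2}$
$U{\left(b \right)} = - b + 6 b^{2}$ ($U{\left(b \right)} = 6 b^{2} - b = - b + 6 b^{2}$)
$\left(\left(4 - 1\right) + N{\left(-2 \right)}\right) U{\left(-4 \right)} = \left(\left(4 - 1\right) + \left(1 - 2\right)^{2}\right) \left(- 4 \left(-1 + 6 \left(-4\right)\right)\right) = \left(3 + \left(-1\right)^{2}\right) \left(- 4 \left(-1 - 24\right)\right) = \left(3 + 1\right) \left(\left(-4\right) \left(-25\right)\right) = 4 \cdot 100 = 400$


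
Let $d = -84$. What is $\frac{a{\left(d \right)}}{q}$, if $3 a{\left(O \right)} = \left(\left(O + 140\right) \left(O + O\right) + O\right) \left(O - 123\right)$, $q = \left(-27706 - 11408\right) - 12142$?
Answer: $- \frac{163737}{12814} \approx -12.778$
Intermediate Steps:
$q = -51256$ ($q = -39114 - 12142 = -51256$)
$a{\left(O \right)} = \frac{\left(-123 + O\right) \left(O + 2 O \left(140 + O\right)\right)}{3}$ ($a{\left(O \right)} = \frac{\left(\left(O + 140\right) \left(O + O\right) + O\right) \left(O - 123\right)}{3} = \frac{\left(\left(140 + O\right) 2 O + O\right) \left(-123 + O\right)}{3} = \frac{\left(2 O \left(140 + O\right) + O\right) \left(-123 + O\right)}{3} = \frac{\left(O + 2 O \left(140 + O\right)\right) \left(-123 + O\right)}{3} = \frac{\left(-123 + O\right) \left(O + 2 O \left(140 + O\right)\right)}{3}$)
$\frac{a{\left(d \right)}}{q} = \frac{\frac{1}{3} \left(-84\right) \left(-34563 + 2 \left(-84\right)^{2} + 35 \left(-84\right)\right)}{-51256} = \frac{1}{3} \left(-84\right) \left(-34563 + 2 \cdot 7056 - 2940\right) \left(- \frac{1}{51256}\right) = \frac{1}{3} \left(-84\right) \left(-34563 + 14112 - 2940\right) \left(- \frac{1}{51256}\right) = \frac{1}{3} \left(-84\right) \left(-23391\right) \left(- \frac{1}{51256}\right) = 654948 \left(- \frac{1}{51256}\right) = - \frac{163737}{12814}$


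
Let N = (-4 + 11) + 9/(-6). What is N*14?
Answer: 77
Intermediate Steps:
N = 11/2 (N = 7 + 9*(-1/6) = 7 - 3/2 = 11/2 ≈ 5.5000)
N*14 = (11/2)*14 = 77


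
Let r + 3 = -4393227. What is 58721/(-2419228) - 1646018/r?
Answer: 80959086419/231048370140 ≈ 0.35040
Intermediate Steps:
r = -4393230 (r = -3 - 4393227 = -4393230)
58721/(-2419228) - 1646018/r = 58721/(-2419228) - 1646018/(-4393230) = 58721*(-1/2419228) - 1646018*(-1/4393230) = -58721/2419228 + 35783/95505 = 80959086419/231048370140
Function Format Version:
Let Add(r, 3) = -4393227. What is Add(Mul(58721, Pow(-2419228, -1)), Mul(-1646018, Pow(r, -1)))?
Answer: Rational(80959086419, 231048370140) ≈ 0.35040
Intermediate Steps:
r = -4393230 (r = Add(-3, -4393227) = -4393230)
Add(Mul(58721, Pow(-2419228, -1)), Mul(-1646018, Pow(r, -1))) = Add(Mul(58721, Pow(-2419228, -1)), Mul(-1646018, Pow(-4393230, -1))) = Add(Mul(58721, Rational(-1, 2419228)), Mul(-1646018, Rational(-1, 4393230))) = Add(Rational(-58721, 2419228), Rational(35783, 95505)) = Rational(80959086419, 231048370140)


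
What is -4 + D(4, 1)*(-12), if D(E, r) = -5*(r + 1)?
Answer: 116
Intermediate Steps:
D(E, r) = -5 - 5*r (D(E, r) = -5*(1 + r) = -5 - 5*r)
-4 + D(4, 1)*(-12) = -4 + (-5 - 5*1)*(-12) = -4 + (-5 - 5)*(-12) = -4 - 10*(-12) = -4 + 120 = 116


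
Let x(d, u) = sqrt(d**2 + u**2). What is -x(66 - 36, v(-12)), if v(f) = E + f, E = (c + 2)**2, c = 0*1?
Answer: -2*sqrt(241) ≈ -31.048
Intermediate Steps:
c = 0
E = 4 (E = (0 + 2)**2 = 2**2 = 4)
v(f) = 4 + f
-x(66 - 36, v(-12)) = -sqrt((66 - 36)**2 + (4 - 12)**2) = -sqrt(30**2 + (-8)**2) = -sqrt(900 + 64) = -sqrt(964) = -2*sqrt(241)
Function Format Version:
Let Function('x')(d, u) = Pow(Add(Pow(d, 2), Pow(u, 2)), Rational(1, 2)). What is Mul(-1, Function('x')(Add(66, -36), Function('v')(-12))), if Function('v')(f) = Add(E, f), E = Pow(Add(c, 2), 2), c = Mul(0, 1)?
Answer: Mul(-2, Pow(241, Rational(1, 2))) ≈ -31.048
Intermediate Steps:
c = 0
E = 4 (E = Pow(Add(0, 2), 2) = Pow(2, 2) = 4)
Function('v')(f) = Add(4, f)
Mul(-1, Function('x')(Add(66, -36), Function('v')(-12))) = Mul(-1, Pow(Add(Pow(Add(66, -36), 2), Pow(Add(4, -12), 2)), Rational(1, 2))) = Mul(-1, Pow(Add(Pow(30, 2), Pow(-8, 2)), Rational(1, 2))) = Mul(-1, Pow(Add(900, 64), Rational(1, 2))) = Mul(-1, Pow(964, Rational(1, 2))) = Mul(-1, Mul(2, Pow(241, Rational(1, 2)))) = Mul(-2, Pow(241, Rational(1, 2)))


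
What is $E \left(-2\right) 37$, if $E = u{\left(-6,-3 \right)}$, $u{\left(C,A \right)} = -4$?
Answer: $296$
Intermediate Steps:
$E = -4$
$E \left(-2\right) 37 = \left(-4\right) \left(-2\right) 37 = 8 \cdot 37 = 296$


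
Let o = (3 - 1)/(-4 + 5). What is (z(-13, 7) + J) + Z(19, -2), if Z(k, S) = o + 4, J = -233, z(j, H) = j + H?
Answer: -233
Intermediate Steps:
o = 2 (o = 2/1 = 2*1 = 2)
z(j, H) = H + j
Z(k, S) = 6 (Z(k, S) = 2 + 4 = 6)
(z(-13, 7) + J) + Z(19, -2) = ((7 - 13) - 233) + 6 = (-6 - 233) + 6 = -239 + 6 = -233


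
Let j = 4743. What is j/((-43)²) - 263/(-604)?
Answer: 3351059/1116796 ≈ 3.0006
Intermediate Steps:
j/((-43)²) - 263/(-604) = 4743/((-43)²) - 263/(-604) = 4743/1849 - 263*(-1/604) = 4743*(1/1849) + 263/604 = 4743/1849 + 263/604 = 3351059/1116796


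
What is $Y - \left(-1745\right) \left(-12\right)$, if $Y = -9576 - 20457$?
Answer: $-50973$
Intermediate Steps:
$Y = -30033$
$Y - \left(-1745\right) \left(-12\right) = -30033 - \left(-1745\right) \left(-12\right) = -30033 - 20940 = -50973$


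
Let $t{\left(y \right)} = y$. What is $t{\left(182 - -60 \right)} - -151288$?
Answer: $151530$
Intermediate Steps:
$t{\left(182 - -60 \right)} - -151288 = \left(182 - -60\right) - -151288 = \left(182 + 60\right) + 151288 = 242 + 151288 = 151530$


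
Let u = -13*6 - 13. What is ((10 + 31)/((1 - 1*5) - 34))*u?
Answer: 3731/38 ≈ 98.184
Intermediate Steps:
u = -91 (u = -78 - 13 = -91)
((10 + 31)/((1 - 1*5) - 34))*u = ((10 + 31)/((1 - 1*5) - 34))*(-91) = (41/((1 - 5) - 34))*(-91) = (41/(-4 - 34))*(-91) = (41/(-38))*(-91) = (41*(-1/38))*(-91) = -41/38*(-91) = 3731/38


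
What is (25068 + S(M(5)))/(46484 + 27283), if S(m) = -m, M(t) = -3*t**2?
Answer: 8381/24589 ≈ 0.34084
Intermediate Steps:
(25068 + S(M(5)))/(46484 + 27283) = (25068 - (-3)*5**2)/(46484 + 27283) = (25068 - (-3)*25)/73767 = (25068 - 1*(-75))*(1/73767) = (25068 + 75)*(1/73767) = 25143*(1/73767) = 8381/24589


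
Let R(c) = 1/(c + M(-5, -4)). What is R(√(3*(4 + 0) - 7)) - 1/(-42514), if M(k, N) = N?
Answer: -170045/467654 - √5/11 ≈ -0.56689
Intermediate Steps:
R(c) = 1/(-4 + c) (R(c) = 1/(c - 4) = 1/(-4 + c))
R(√(3*(4 + 0) - 7)) - 1/(-42514) = 1/(-4 + √(3*(4 + 0) - 7)) - 1/(-42514) = 1/(-4 + √(3*4 - 7)) - 1*(-1/42514) = 1/(-4 + √(12 - 7)) + 1/42514 = 1/(-4 + √5) + 1/42514 = 1/42514 + 1/(-4 + √5)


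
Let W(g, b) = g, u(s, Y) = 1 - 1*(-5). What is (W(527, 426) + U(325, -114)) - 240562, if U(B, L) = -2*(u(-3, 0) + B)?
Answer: -240697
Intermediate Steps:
u(s, Y) = 6 (u(s, Y) = 1 + 5 = 6)
U(B, L) = -12 - 2*B (U(B, L) = -2*(6 + B) = -12 - 2*B)
(W(527, 426) + U(325, -114)) - 240562 = (527 + (-12 - 2*325)) - 240562 = (527 + (-12 - 650)) - 240562 = (527 - 662) - 240562 = -135 - 240562 = -240697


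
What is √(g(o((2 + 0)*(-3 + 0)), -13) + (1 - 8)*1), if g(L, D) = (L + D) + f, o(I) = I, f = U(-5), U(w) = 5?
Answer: I*√21 ≈ 4.5826*I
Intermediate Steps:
f = 5
g(L, D) = 5 + D + L (g(L, D) = (L + D) + 5 = (D + L) + 5 = 5 + D + L)
√(g(o((2 + 0)*(-3 + 0)), -13) + (1 - 8)*1) = √((5 - 13 + (2 + 0)*(-3 + 0)) + (1 - 8)*1) = √((5 - 13 + 2*(-3)) - 7*1) = √((5 - 13 - 6) - 7) = √(-14 - 7) = √(-21) = I*√21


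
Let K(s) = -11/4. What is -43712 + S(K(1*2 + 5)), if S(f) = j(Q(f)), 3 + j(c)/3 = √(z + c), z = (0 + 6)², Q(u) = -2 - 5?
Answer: -43721 + 3*√29 ≈ -43705.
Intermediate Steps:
Q(u) = -7
z = 36 (z = 6² = 36)
j(c) = -9 + 3*√(36 + c)
K(s) = -11/4 (K(s) = -11*¼ = -11/4)
S(f) = -9 + 3*√29 (S(f) = -9 + 3*√(36 - 7) = -9 + 3*√29)
-43712 + S(K(1*2 + 5)) = -43712 + (-9 + 3*√29) = -43721 + 3*√29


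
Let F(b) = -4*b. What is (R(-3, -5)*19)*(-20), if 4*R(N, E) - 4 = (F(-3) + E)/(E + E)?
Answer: -627/2 ≈ -313.50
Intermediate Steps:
R(N, E) = 1 + (12 + E)/(8*E) (R(N, E) = 1 + ((-4*(-3) + E)/(E + E))/4 = 1 + ((12 + E)/((2*E)))/4 = 1 + ((12 + E)*(1/(2*E)))/4 = 1 + ((12 + E)/(2*E))/4 = 1 + (12 + E)/(8*E))
(R(-3, -5)*19)*(-20) = (((3/8)*(4 + 3*(-5))/(-5))*19)*(-20) = (((3/8)*(-⅕)*(4 - 15))*19)*(-20) = (((3/8)*(-⅕)*(-11))*19)*(-20) = ((33/40)*19)*(-20) = (627/40)*(-20) = -627/2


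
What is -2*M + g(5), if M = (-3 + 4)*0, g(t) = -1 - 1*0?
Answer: -1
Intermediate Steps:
g(t) = -1 (g(t) = -1 + 0 = -1)
M = 0 (M = 1*0 = 0)
-2*M + g(5) = -2*0 - 1 = 0 - 1 = -1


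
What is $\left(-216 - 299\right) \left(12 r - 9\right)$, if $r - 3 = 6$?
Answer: $-50985$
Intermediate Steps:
$r = 9$ ($r = 3 + 6 = 9$)
$\left(-216 - 299\right) \left(12 r - 9\right) = \left(-216 - 299\right) \left(12 \cdot 9 - 9\right) = - 515 \left(108 - 9\right) = \left(-515\right) 99 = -50985$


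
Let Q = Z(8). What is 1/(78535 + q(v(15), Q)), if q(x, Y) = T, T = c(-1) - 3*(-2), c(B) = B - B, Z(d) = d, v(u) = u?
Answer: 1/78541 ≈ 1.2732e-5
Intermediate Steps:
c(B) = 0
T = 6 (T = 0 - 3*(-2) = 0 + 6 = 6)
Q = 8
q(x, Y) = 6
1/(78535 + q(v(15), Q)) = 1/(78535 + 6) = 1/78541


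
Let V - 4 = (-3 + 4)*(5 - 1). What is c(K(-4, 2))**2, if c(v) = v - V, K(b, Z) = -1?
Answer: 81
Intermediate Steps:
V = 8 (V = 4 + (-3 + 4)*(5 - 1) = 4 + 1*4 = 4 + 4 = 8)
c(v) = -8 + v (c(v) = v - 1*8 = v - 8 = -8 + v)
c(K(-4, 2))**2 = (-8 - 1)**2 = (-9)**2 = 81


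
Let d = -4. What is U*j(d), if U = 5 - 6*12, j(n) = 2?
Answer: -134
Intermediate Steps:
U = -67 (U = 5 - 72 = -67)
U*j(d) = -67*2 = -134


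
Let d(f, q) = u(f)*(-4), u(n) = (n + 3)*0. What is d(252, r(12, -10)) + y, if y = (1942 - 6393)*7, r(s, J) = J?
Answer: -31157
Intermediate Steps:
y = -31157 (y = -4451*7 = -31157)
u(n) = 0 (u(n) = (3 + n)*0 = 0)
d(f, q) = 0 (d(f, q) = 0*(-4) = 0)
d(252, r(12, -10)) + y = 0 - 31157 = -31157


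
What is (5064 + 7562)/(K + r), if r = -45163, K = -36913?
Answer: -6313/41038 ≈ -0.15383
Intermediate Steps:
(5064 + 7562)/(K + r) = (5064 + 7562)/(-36913 - 45163) = 12626/(-82076) = 12626*(-1/82076) = -6313/41038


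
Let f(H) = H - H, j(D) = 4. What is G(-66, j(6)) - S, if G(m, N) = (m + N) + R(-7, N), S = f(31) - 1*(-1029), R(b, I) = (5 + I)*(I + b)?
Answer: -1118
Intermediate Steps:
f(H) = 0
S = 1029 (S = 0 - 1*(-1029) = 0 + 1029 = 1029)
G(m, N) = -35 + m + N² - N (G(m, N) = (m + N) + (N² + 5*N + 5*(-7) + N*(-7)) = (N + m) + (N² + 5*N - 35 - 7*N) = (N + m) + (-35 + N² - 2*N) = -35 + m + N² - N)
G(-66, j(6)) - S = (-35 - 66 + 4² - 1*4) - 1*1029 = (-35 - 66 + 16 - 4) - 1029 = -89 - 1029 = -1118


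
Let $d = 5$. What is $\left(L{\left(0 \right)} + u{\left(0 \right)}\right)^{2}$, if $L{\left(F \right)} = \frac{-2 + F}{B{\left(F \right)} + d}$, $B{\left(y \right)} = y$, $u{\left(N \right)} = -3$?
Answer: $\frac{289}{25} \approx 11.56$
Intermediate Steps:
$L{\left(F \right)} = \frac{-2 + F}{5 + F}$ ($L{\left(F \right)} = \frac{-2 + F}{F + 5} = \frac{-2 + F}{5 + F}$)
$\left(L{\left(0 \right)} + u{\left(0 \right)}\right)^{2} = \left(\frac{-2 + 0}{5 + 0} - 3\right)^{2} = \left(\frac{1}{5} \left(-2\right) - 3\right)^{2} = \left(- \frac{2}{5} - 3\right)^{2} = \left(- \frac{17}{5}\right)^{2} = \frac{289}{25}$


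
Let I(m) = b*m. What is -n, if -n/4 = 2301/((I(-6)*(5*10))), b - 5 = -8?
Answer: 767/75 ≈ 10.227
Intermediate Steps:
b = -3 (b = 5 - 8 = -3)
I(m) = -3*m
n = -767/75 (n = -9204/((-3*(-6))*(5*10)) = -9204/(18*50) = -9204/900 = -4*767/300 = -767/75 ≈ -10.227)
-n = -1*(-767/75) = 767/75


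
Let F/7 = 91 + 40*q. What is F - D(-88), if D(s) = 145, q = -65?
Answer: -17708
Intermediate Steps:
F = -17563 (F = 7*(91 + 40*(-65)) = 7*(91 - 2600) = 7*(-2509) = -17563)
F - D(-88) = -17563 - 1*145 = -17563 - 145 = -17708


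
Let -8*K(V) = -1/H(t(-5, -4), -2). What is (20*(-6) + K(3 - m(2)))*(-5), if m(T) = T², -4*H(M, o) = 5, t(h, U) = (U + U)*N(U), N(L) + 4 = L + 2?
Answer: 1201/2 ≈ 600.50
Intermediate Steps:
N(L) = -2 + L (N(L) = -4 + (L + 2) = -4 + (2 + L) = -2 + L)
t(h, U) = 2*U*(-2 + U) (t(h, U) = (U + U)*(-2 + U) = (2*U)*(-2 + U) = 2*U*(-2 + U))
H(M, o) = -5/4 (H(M, o) = -¼*5 = -5/4)
K(V) = -⅒ (K(V) = -(-1)/(8*(-5/4)) = -(-1)*(-4)/(8*5) = -⅛*⅘ = -⅒)
(20*(-6) + K(3 - m(2)))*(-5) = (20*(-6) - ⅒)*(-5) = (-120 - ⅒)*(-5) = -1201/10*(-5) = 1201/2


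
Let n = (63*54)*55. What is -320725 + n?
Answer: -133615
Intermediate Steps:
n = 187110 (n = 3402*55 = 187110)
-320725 + n = -320725 + 187110 = -133615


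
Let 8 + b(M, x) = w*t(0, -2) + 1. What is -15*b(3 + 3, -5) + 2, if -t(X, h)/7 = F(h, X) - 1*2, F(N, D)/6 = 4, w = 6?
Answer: 13967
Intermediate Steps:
F(N, D) = 24 (F(N, D) = 6*4 = 24)
t(X, h) = -154 (t(X, h) = -7*(24 - 1*2) = -7*(24 - 2) = -7*22 = -154)
b(M, x) = -931 (b(M, x) = -8 + (6*(-154) + 1) = -8 + (-924 + 1) = -8 - 923 = -931)
-15*b(3 + 3, -5) + 2 = -15*(-931) + 2 = 13965 + 2 = 13967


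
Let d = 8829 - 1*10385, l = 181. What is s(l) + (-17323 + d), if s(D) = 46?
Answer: -18833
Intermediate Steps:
d = -1556 (d = 8829 - 10385 = -1556)
s(l) + (-17323 + d) = 46 + (-17323 - 1556) = 46 - 18879 = -18833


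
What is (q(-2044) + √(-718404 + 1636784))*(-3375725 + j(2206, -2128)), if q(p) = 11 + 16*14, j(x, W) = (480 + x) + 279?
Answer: -792598600 - 6745520*√229595 ≈ -4.0248e+9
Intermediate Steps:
j(x, W) = 759 + x
q(p) = 235 (q(p) = 11 + 224 = 235)
(q(-2044) + √(-718404 + 1636784))*(-3375725 + j(2206, -2128)) = (235 + √(-718404 + 1636784))*(-3375725 + (759 + 2206)) = (235 + √918380)*(-3375725 + 2965) = (235 + 2*√229595)*(-3372760) = -792598600 - 6745520*√229595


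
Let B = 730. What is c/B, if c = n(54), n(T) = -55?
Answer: -11/146 ≈ -0.075342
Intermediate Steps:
c = -55
c/B = -55/730 = -55*1/730 = -11/146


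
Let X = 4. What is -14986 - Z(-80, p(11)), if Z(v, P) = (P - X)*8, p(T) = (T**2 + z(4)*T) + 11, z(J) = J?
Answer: -16362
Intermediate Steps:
p(T) = 11 + T**2 + 4*T (p(T) = (T**2 + 4*T) + 11 = 11 + T**2 + 4*T)
Z(v, P) = -32 + 8*P (Z(v, P) = (P - 1*4)*8 = (P - 4)*8 = (-4 + P)*8 = -32 + 8*P)
-14986 - Z(-80, p(11)) = -14986 - (-32 + 8*(11 + 11**2 + 4*11)) = -14986 - (-32 + 8*(11 + 121 + 44)) = -14986 - (-32 + 8*176) = -14986 - (-32 + 1408) = -14986 - 1*1376 = -14986 - 1376 = -16362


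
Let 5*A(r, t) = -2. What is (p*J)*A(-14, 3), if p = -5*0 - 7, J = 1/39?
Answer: 14/195 ≈ 0.071795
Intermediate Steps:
A(r, t) = -⅖ (A(r, t) = (⅕)*(-2) = -⅖)
J = 1/39 ≈ 0.025641
p = -7 (p = 0 - 7 = -7)
(p*J)*A(-14, 3) = -7*1/39*(-⅖) = -7/39*(-⅖) = 14/195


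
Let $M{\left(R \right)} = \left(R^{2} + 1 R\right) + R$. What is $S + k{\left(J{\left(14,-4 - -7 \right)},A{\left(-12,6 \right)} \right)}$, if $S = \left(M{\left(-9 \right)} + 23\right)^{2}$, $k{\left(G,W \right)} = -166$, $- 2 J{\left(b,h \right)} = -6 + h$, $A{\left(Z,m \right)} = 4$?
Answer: $7230$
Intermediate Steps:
$M{\left(R \right)} = R^{2} + 2 R$ ($M{\left(R \right)} = \left(R^{2} + R\right) + R = \left(R + R^{2}\right) + R = R^{2} + 2 R$)
$J{\left(b,h \right)} = 3 - \frac{h}{2}$ ($J{\left(b,h \right)} = - \frac{-6 + h}{2} = 3 - \frac{h}{2}$)
$S = 7396$ ($S = \left(- 9 \left(2 - 9\right) + 23\right)^{2} = \left(\left(-9\right) \left(-7\right) + 23\right)^{2} = \left(63 + 23\right)^{2} = 86^{2} = 7396$)
$S + k{\left(J{\left(14,-4 - -7 \right)},A{\left(-12,6 \right)} \right)} = 7396 - 166 = 7230$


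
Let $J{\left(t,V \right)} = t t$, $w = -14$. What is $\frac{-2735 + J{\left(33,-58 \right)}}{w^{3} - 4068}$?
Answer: $\frac{823}{3406} \approx 0.24163$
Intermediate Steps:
$J{\left(t,V \right)} = t^{2}$
$\frac{-2735 + J{\left(33,-58 \right)}}{w^{3} - 4068} = \frac{-2735 + 33^{2}}{\left(-14\right)^{3} - 4068} = \frac{-2735 + 1089}{-2744 - 4068} = - \frac{1646}{-6812} = \left(-1646\right) \left(- \frac{1}{6812}\right) = \frac{823}{3406}$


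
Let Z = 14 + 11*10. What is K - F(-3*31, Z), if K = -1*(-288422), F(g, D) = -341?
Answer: 288763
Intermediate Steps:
Z = 124 (Z = 14 + 110 = 124)
K = 288422
K - F(-3*31, Z) = 288422 - 1*(-341) = 288422 + 341 = 288763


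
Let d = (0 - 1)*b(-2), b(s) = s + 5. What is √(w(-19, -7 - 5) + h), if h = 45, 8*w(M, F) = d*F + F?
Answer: 4*√3 ≈ 6.9282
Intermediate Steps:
b(s) = 5 + s
d = -3 (d = (0 - 1)*(5 - 2) = -1*3 = -3)
w(M, F) = -F/4 (w(M, F) = (-3*F + F)/8 = (-2*F)/8 = -F/4)
√(w(-19, -7 - 5) + h) = √(-(-7 - 5)/4 + 45) = √(-¼*(-12) + 45) = √(3 + 45) = √48 = 4*√3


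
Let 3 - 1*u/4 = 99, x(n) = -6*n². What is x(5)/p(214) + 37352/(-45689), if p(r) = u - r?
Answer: -1105939/1951573 ≈ -0.56669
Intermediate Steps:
u = -384 (u = 12 - 4*99 = 12 - 396 = -384)
p(r) = -384 - r
x(5)/p(214) + 37352/(-45689) = (-6*5²)/(-384 - 1*214) + 37352/(-45689) = (-6*25)/(-384 - 214) + 37352*(-1/45689) = -150/(-598) - 5336/6527 = -150*(-1/598) - 5336/6527 = 75/299 - 5336/6527 = -1105939/1951573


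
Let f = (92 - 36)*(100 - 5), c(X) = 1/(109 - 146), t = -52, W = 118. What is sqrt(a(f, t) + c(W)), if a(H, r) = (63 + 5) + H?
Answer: sqrt(7376135)/37 ≈ 73.403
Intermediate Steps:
c(X) = -1/37 (c(X) = 1/(-37) = -1/37)
f = 5320 (f = 56*95 = 5320)
a(H, r) = 68 + H
sqrt(a(f, t) + c(W)) = sqrt((68 + 5320) - 1/37) = sqrt(5388 - 1/37) = sqrt(199355/37) = sqrt(7376135)/37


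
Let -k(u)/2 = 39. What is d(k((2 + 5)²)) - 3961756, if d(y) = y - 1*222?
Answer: -3962056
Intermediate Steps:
k(u) = -78 (k(u) = -2*39 = -78)
d(y) = -222 + y (d(y) = y - 222 = -222 + y)
d(k((2 + 5)²)) - 3961756 = (-222 - 78) - 3961756 = -300 - 3961756 = -3962056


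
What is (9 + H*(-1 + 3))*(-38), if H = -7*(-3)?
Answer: -1938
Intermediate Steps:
H = 21
(9 + H*(-1 + 3))*(-38) = (9 + 21*(-1 + 3))*(-38) = (9 + 21*2)*(-38) = (9 + 42)*(-38) = 51*(-38) = -1938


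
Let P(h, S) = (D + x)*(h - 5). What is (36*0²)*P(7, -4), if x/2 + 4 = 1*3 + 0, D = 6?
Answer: 0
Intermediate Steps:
x = -2 (x = -8 + 2*(1*3 + 0) = -8 + 2*(3 + 0) = -8 + 2*3 = -8 + 6 = -2)
P(h, S) = -20 + 4*h (P(h, S) = (6 - 2)*(h - 5) = 4*(-5 + h) = -20 + 4*h)
(36*0²)*P(7, -4) = (36*0²)*(-20 + 4*7) = (36*0)*(-20 + 28) = 0*8 = 0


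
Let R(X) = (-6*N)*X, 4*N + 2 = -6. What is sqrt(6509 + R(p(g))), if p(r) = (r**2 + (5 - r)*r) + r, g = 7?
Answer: sqrt(7013) ≈ 83.744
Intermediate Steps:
N = -2 (N = -1/2 + (1/4)*(-6) = -1/2 - 3/2 = -2)
p(r) = r + r**2 + r*(5 - r) (p(r) = (r**2 + r*(5 - r)) + r = r + r**2 + r*(5 - r))
R(X) = 12*X (R(X) = (-6*(-2))*X = 12*X)
sqrt(6509 + R(p(g))) = sqrt(6509 + 12*(6*7)) = sqrt(6509 + 12*42) = sqrt(6509 + 504) = sqrt(7013)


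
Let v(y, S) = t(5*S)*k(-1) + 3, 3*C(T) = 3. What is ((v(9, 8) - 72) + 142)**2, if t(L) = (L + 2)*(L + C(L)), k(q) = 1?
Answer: 3222025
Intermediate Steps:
C(T) = 1 (C(T) = (1/3)*3 = 1)
t(L) = (1 + L)*(2 + L) (t(L) = (L + 2)*(L + 1) = (2 + L)*(1 + L) = (1 + L)*(2 + L))
v(y, S) = 5 + 15*S + 25*S**2 (v(y, S) = (2 + (5*S)**2 + 3*(5*S))*1 + 3 = (2 + 25*S**2 + 15*S)*1 + 3 = (2 + 15*S + 25*S**2)*1 + 3 = (2 + 15*S + 25*S**2) + 3 = 5 + 15*S + 25*S**2)
((v(9, 8) - 72) + 142)**2 = (((5 + 15*8 + 25*8**2) - 72) + 142)**2 = (((5 + 120 + 25*64) - 72) + 142)**2 = (((5 + 120 + 1600) - 72) + 142)**2 = ((1725 - 72) + 142)**2 = (1653 + 142)**2 = 1795**2 = 3222025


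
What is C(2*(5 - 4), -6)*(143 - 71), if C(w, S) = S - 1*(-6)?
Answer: 0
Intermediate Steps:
C(w, S) = 6 + S (C(w, S) = S + 6 = 6 + S)
C(2*(5 - 4), -6)*(143 - 71) = (6 - 6)*(143 - 71) = 0*72 = 0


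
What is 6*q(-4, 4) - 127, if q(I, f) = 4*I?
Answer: -223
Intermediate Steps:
6*q(-4, 4) - 127 = 6*(4*(-4)) - 127 = 6*(-16) - 127 = -96 - 127 = -223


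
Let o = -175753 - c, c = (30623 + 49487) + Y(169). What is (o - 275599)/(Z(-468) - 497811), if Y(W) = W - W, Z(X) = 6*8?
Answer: 177154/165921 ≈ 1.0677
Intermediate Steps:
Z(X) = 48
Y(W) = 0
c = 80110 (c = (30623 + 49487) + 0 = 80110 + 0 = 80110)
o = -255863 (o = -175753 - 1*80110 = -175753 - 80110 = -255863)
(o - 275599)/(Z(-468) - 497811) = (-255863 - 275599)/(48 - 497811) = -531462/(-497763) = -531462*(-1/497763) = 177154/165921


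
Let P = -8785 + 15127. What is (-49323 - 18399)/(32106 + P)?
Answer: -11287/6408 ≈ -1.7614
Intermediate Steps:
P = 6342
(-49323 - 18399)/(32106 + P) = (-49323 - 18399)/(32106 + 6342) = -67722/38448 = -67722*1/38448 = -11287/6408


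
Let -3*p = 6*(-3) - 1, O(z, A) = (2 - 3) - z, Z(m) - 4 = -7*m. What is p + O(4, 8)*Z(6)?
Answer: 589/3 ≈ 196.33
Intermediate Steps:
Z(m) = 4 - 7*m
O(z, A) = -1 - z
p = 19/3 (p = -(6*(-3) - 1)/3 = -(-18 - 1)/3 = -⅓*(-19) = 19/3 ≈ 6.3333)
p + O(4, 8)*Z(6) = 19/3 + (-1 - 1*4)*(4 - 7*6) = 19/3 + (-1 - 4)*(4 - 42) = 19/3 - 5*(-38) = 19/3 + 190 = 589/3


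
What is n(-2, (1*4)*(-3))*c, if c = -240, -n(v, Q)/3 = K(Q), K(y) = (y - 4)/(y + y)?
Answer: 480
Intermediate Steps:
K(y) = (-4 + y)/(2*y) (K(y) = (-4 + y)/((2*y)) = (-4 + y)*(1/(2*y)) = (-4 + y)/(2*y))
n(v, Q) = -3*(-4 + Q)/(2*Q)
n(-2, (1*4)*(-3))*c = (-3/2 + 6/(((1*4)*(-3))))*(-240) = (-3/2 + 6/((4*(-3))))*(-240) = (-3/2 + 6/(-12))*(-240) = (-3/2 + 6*(-1/12))*(-240) = (-3/2 - ½)*(-240) = -2*(-240) = 480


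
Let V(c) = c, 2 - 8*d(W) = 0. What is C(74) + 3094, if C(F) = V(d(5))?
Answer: 12377/4 ≈ 3094.3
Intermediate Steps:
d(W) = 1/4 (d(W) = 1/4 - 1/8*0 = 1/4 + 0 = 1/4)
C(F) = 1/4
C(74) + 3094 = 1/4 + 3094 = 12377/4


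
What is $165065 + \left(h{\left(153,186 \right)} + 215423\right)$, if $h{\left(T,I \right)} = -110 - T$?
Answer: $380225$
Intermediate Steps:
$165065 + \left(h{\left(153,186 \right)} + 215423\right) = 165065 + \left(\left(-110 - 153\right) + 215423\right) = 165065 + \left(-263 + 215423\right) = 165065 + 215160 = 380225$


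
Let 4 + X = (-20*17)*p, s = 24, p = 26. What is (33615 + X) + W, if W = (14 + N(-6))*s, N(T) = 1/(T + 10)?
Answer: 25113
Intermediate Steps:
N(T) = 1/(10 + T)
X = -8844 (X = -4 - 20*17*26 = -4 - 340*26 = -4 - 8840 = -8844)
W = 342 (W = (14 + 1/(10 - 6))*24 = (14 + 1/4)*24 = (14 + ¼)*24 = (57/4)*24 = 342)
(33615 + X) + W = (33615 - 8844) + 342 = 24771 + 342 = 25113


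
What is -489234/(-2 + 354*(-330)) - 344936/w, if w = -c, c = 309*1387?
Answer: 124986744407/25033961613 ≈ 4.9927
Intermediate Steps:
c = 428583
w = -428583 (w = -1*428583 = -428583)
-489234/(-2 + 354*(-330)) - 344936/w = -489234/(-2 + 354*(-330)) - 344936/(-428583) = -489234/(-2 - 116820) - 344936*(-1/428583) = -489234/(-116822) + 344936/428583 = -489234*(-1/116822) + 344936/428583 = 244617/58411 + 344936/428583 = 124986744407/25033961613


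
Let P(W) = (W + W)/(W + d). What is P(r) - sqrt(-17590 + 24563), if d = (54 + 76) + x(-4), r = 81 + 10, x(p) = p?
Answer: 26/31 - sqrt(6973) ≈ -82.666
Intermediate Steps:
r = 91
d = 126 (d = (54 + 76) - 4 = 130 - 4 = 126)
P(W) = 2*W/(126 + W) (P(W) = (W + W)/(W + 126) = (2*W)/(126 + W) = 2*W/(126 + W))
P(r) - sqrt(-17590 + 24563) = 2*91/(126 + 91) - sqrt(-17590 + 24563) = 2*91/217 - sqrt(6973) = 2*91*(1/217) - sqrt(6973) = 26/31 - sqrt(6973)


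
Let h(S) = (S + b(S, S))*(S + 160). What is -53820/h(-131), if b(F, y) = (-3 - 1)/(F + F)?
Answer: 7050420/497611 ≈ 14.169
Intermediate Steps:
b(F, y) = -2/F (b(F, y) = -4*1/(2*F) = -2/F)
h(S) = (160 + S)*(S - 2/S) (h(S) = (S - 2/S)*(S + 160) = (S - 2/S)*(160 + S) = (160 + S)*(S - 2/S))
-53820/h(-131) = -53820/(-2 + (-131)**2 - 320/(-131) + 160*(-131)) = -53820/(-2 + 17161 - 320*(-1/131) - 20960) = -53820/(-2 + 17161 + 320/131 - 20960) = -53820/(-497611/131) = -53820*(-131/497611) = 7050420/497611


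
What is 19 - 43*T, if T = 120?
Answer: -5141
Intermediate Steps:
19 - 43*T = 19 - 43*120 = 19 - 5160 = -5141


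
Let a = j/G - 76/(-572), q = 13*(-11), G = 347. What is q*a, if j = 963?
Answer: -144302/347 ≈ -415.86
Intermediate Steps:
q = -143
a = 144302/49621 (a = 963/347 - 76/(-572) = 963*(1/347) - 76*(-1/572) = 963/347 + 19/143 = 144302/49621 ≈ 2.9081)
q*a = -143*144302/49621 = -144302/347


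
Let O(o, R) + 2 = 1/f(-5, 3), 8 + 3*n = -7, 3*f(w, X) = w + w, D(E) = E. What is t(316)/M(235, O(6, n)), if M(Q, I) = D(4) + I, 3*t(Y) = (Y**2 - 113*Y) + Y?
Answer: 12640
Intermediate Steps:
t(Y) = -112*Y/3 + Y**2/3 (t(Y) = ((Y**2 - 113*Y) + Y)/3 = (Y**2 - 112*Y)/3 = -112*Y/3 + Y**2/3)
f(w, X) = 2*w/3 (f(w, X) = (w + w)/3 = (2*w)/3 = 2*w/3)
n = -5 (n = -8/3 + (1/3)*(-7) = -8/3 - 7/3 = -5)
O(o, R) = -23/10 (O(o, R) = -2 + 1/((2/3)*(-5)) = -2 + 1/(-10/3) = -2 - 3/10 = -23/10)
M(Q, I) = 4 + I
t(316)/M(235, O(6, n)) = ((1/3)*316*(-112 + 316))/(4 - 23/10) = ((1/3)*316*204)/(17/10) = 21488*(10/17) = 12640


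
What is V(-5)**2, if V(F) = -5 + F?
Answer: 100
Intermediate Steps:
V(-5)**2 = (-5 - 5)**2 = (-10)**2 = 100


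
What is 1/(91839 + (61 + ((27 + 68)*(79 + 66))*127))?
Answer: 1/1841325 ≈ 5.4309e-7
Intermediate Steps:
1/(91839 + (61 + ((27 + 68)*(79 + 66))*127)) = 1/(91839 + (61 + (95*145)*127)) = 1/(91839 + (61 + 13775*127)) = 1/(91839 + (61 + 1749425)) = 1/(91839 + 1749486) = 1/1841325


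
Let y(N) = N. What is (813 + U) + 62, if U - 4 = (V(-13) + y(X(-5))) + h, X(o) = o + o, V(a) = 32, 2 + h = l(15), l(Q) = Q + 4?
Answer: 918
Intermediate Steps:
l(Q) = 4 + Q
h = 17 (h = -2 + (4 + 15) = -2 + 19 = 17)
X(o) = 2*o
U = 43 (U = 4 + ((32 + 2*(-5)) + 17) = 4 + ((32 - 10) + 17) = 4 + (22 + 17) = 4 + 39 = 43)
(813 + U) + 62 = (813 + 43) + 62 = 856 + 62 = 918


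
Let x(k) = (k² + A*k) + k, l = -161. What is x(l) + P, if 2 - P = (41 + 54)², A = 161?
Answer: -9184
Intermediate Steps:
x(k) = k² + 162*k (x(k) = (k² + 161*k) + k = k² + 162*k)
P = -9023 (P = 2 - (41 + 54)² = 2 - 1*95² = 2 - 1*9025 = 2 - 9025 = -9023)
x(l) + P = -161*(162 - 161) - 9023 = -161*1 - 9023 = -161 - 9023 = -9184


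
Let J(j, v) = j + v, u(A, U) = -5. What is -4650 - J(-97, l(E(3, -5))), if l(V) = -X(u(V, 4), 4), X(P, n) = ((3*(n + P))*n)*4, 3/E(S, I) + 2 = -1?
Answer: -4601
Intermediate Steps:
E(S, I) = -1 (E(S, I) = 3/(-2 - 1) = 3/(-3) = 3*(-⅓) = -1)
X(P, n) = 4*n*(3*P + 3*n) (X(P, n) = ((3*(P + n))*n)*4 = ((3*P + 3*n)*n)*4 = (n*(3*P + 3*n))*4 = 4*n*(3*P + 3*n))
l(V) = 48 (l(V) = -12*4*(-5 + 4) = -12*4*(-1) = -1*(-48) = 48)
-4650 - J(-97, l(E(3, -5))) = -4650 - (-97 + 48) = -4650 - 1*(-49) = -4650 + 49 = -4601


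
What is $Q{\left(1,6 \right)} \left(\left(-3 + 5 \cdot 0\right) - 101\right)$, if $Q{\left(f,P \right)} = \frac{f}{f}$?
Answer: $-104$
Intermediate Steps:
$Q{\left(f,P \right)} = 1$
$Q{\left(1,6 \right)} \left(\left(-3 + 5 \cdot 0\right) - 101\right) = 1 \left(\left(-3 + 5 \cdot 0\right) - 101\right) = 1 \left(\left(-3 + 0\right) - 101\right) = 1 \left(-3 - 101\right) = 1 \left(-104\right) = -104$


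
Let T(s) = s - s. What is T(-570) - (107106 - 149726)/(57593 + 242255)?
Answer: 10655/74962 ≈ 0.14214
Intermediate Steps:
T(s) = 0
T(-570) - (107106 - 149726)/(57593 + 242255) = 0 - (107106 - 149726)/(57593 + 242255) = 0 - (-42620)/299848 = 0 - 1*(-10655/74962) = 0 + 10655/74962 = 10655/74962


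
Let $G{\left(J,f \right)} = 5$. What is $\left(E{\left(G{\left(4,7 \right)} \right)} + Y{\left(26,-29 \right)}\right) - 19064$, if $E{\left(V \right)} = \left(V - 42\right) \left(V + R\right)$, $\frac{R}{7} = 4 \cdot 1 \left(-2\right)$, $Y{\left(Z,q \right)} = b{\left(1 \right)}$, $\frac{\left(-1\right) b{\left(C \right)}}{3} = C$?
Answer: $-17180$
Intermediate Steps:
$b{\left(C \right)} = - 3 C$
$Y{\left(Z,q \right)} = -3$ ($Y{\left(Z,q \right)} = \left(-3\right) 1 = -3$)
$R = -56$ ($R = 7 \cdot 4 \cdot 1 \left(-2\right) = 7 \cdot 4 \left(-2\right) = 7 \left(-8\right) = -56$)
$E{\left(V \right)} = \left(-56 + V\right) \left(-42 + V\right)$ ($E{\left(V \right)} = \left(V - 42\right) \left(V - 56\right) = \left(-42 + V\right) \left(-56 + V\right) = \left(-56 + V\right) \left(-42 + V\right)$)
$\left(E{\left(G{\left(4,7 \right)} \right)} + Y{\left(26,-29 \right)}\right) - 19064 = \left(\left(2352 + 5^{2} - 490\right) - 3\right) - 19064 = \left(\left(2352 + 25 - 490\right) - 3\right) - 19064 = \left(1887 - 3\right) - 19064 = 1884 - 19064 = -17180$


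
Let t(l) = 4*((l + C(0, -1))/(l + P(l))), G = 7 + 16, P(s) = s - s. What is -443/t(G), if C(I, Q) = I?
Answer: -443/4 ≈ -110.75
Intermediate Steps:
P(s) = 0
G = 23
t(l) = 4 (t(l) = 4*((l + 0)/(l + 0)) = 4*(l/l) = 4*1 = 4)
-443/t(G) = -443/4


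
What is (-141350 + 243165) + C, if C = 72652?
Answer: 174467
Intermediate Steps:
(-141350 + 243165) + C = (-141350 + 243165) + 72652 = 101815 + 72652 = 174467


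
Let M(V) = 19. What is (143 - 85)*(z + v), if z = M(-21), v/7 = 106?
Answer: 44138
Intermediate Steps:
v = 742 (v = 7*106 = 742)
z = 19
(143 - 85)*(z + v) = (143 - 85)*(19 + 742) = 58*761 = 44138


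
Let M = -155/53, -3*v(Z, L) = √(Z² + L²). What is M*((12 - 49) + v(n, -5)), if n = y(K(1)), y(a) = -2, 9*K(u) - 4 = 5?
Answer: 5735/53 + 155*√29/159 ≈ 113.46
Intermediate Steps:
K(u) = 1 (K(u) = 4/9 + (⅑)*5 = 4/9 + 5/9 = 1)
n = -2
v(Z, L) = -√(L² + Z²)/3 (v(Z, L) = -√(Z² + L²)/3 = -√(L² + Z²)/3)
M = -155/53 (M = -155*1/53 = -155/53 ≈ -2.9245)
M*((12 - 49) + v(n, -5)) = -155*((12 - 49) - √((-5)² + (-2)²)/3)/53 = -155*(-37 - √(25 + 4)/3)/53 = -155*(-37 - √29/3)/53 = 5735/53 + 155*√29/159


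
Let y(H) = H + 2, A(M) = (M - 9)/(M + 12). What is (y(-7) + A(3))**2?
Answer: 729/25 ≈ 29.160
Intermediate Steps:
A(M) = (-9 + M)/(12 + M)
y(H) = 2 + H
(y(-7) + A(3))**2 = ((2 - 7) + (-9 + 3)/(12 + 3))**2 = (-5 - 6/15)**2 = (-5 + (1/15)*(-6))**2 = (-5 - 2/5)**2 = (-27/5)**2 = 729/25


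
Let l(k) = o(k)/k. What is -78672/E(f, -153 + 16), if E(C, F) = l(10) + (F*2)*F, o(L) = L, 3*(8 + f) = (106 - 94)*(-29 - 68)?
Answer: -26224/12513 ≈ -2.0957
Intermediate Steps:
f = -396 (f = -8 + ((106 - 94)*(-29 - 68))/3 = -8 + (12*(-97))/3 = -8 + (1/3)*(-1164) = -8 - 388 = -396)
l(k) = 1 (l(k) = k/k = 1)
E(C, F) = 1 + 2*F**2 (E(C, F) = 1 + (F*2)*F = 1 + (2*F)*F = 1 + 2*F**2)
-78672/E(f, -153 + 16) = -78672/(1 + 2*(-153 + 16)**2) = -78672/(1 + 2*(-137)**2) = -78672/(1 + 2*18769) = -78672/(1 + 37538) = -78672/37539 = -78672*1/37539 = -26224/12513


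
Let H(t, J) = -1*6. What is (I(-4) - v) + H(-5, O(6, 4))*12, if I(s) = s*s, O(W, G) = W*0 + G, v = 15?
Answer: -71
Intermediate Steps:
O(W, G) = G (O(W, G) = 0 + G = G)
I(s) = s²
H(t, J) = -6
(I(-4) - v) + H(-5, O(6, 4))*12 = ((-4)² - 1*15) - 6*12 = (16 - 15) - 72 = 1 - 72 = -71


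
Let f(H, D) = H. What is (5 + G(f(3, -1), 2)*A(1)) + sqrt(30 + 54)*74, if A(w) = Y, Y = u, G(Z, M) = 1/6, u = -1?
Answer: 29/6 + 148*sqrt(21) ≈ 683.05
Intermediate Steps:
G(Z, M) = 1/6
Y = -1
A(w) = -1
(5 + G(f(3, -1), 2)*A(1)) + sqrt(30 + 54)*74 = (5 + (1/6)*(-1)) + sqrt(30 + 54)*74 = (5 - 1/6) + sqrt(84)*74 = 29/6 + (2*sqrt(21))*74 = 29/6 + 148*sqrt(21)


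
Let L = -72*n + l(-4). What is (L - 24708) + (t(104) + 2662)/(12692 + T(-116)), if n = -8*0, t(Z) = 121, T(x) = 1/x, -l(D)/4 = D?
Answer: -36352992704/1472271 ≈ -24692.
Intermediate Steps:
l(D) = -4*D
n = 0
L = 16 (L = -72*0 - 4*(-4) = 0 + 16 = 16)
(L - 24708) + (t(104) + 2662)/(12692 + T(-116)) = (16 - 24708) + (121 + 2662)/(12692 + 1/(-116)) = -24692 + 2783/(12692 - 1/116) = -24692 + 2783/(1472271/116) = -24692 + 2783*(116/1472271) = -24692 + 322828/1472271 = -36352992704/1472271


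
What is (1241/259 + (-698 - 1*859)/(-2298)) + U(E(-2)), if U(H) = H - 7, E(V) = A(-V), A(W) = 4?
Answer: 489845/198394 ≈ 2.4691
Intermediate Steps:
E(V) = 4
U(H) = -7 + H
(1241/259 + (-698 - 1*859)/(-2298)) + U(E(-2)) = (1241/259 + (-698 - 1*859)/(-2298)) + (-7 + 4) = (1241*(1/259) + (-698 - 859)*(-1/2298)) - 3 = (1241/259 - 1557*(-1/2298)) - 3 = (1241/259 + 519/766) - 3 = 1085027/198394 - 3 = 489845/198394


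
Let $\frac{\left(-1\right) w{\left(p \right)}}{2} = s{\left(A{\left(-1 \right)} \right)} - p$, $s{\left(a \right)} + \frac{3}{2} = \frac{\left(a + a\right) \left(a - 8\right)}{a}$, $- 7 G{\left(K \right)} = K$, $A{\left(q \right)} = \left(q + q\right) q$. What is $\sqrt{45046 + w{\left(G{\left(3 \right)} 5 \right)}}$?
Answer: $\frac{\sqrt{2208367}}{7} \approx 212.29$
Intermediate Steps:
$A{\left(q \right)} = 2 q^{2}$ ($A{\left(q \right)} = 2 q q = 2 q^{2}$)
$G{\left(K \right)} = - \frac{K}{7}$
$s{\left(a \right)} = - \frac{35}{2} + 2 a$ ($s{\left(a \right)} = - \frac{3}{2} + \frac{\left(a + a\right) \left(a - 8\right)}{a} = - \frac{3}{2} + \frac{2 a \left(-8 + a\right)}{a} = - \frac{3}{2} + \left(-16 + 2 a\right) = - \frac{35}{2} + 2 a$)
$w{\left(p \right)} = 27 + 2 p$ ($w{\left(p \right)} = - 2 \left(\left(- \frac{35}{2} + 2 \cdot 2 \left(-1\right)^{2}\right) - p\right) = - 2 \left(\left(- \frac{35}{2} + 2 \cdot 2 \cdot 1\right) - p\right) = - 2 \left(\left(- \frac{35}{2} + 2 \cdot 2\right) - p\right) = - 2 \left(\left(- \frac{35}{2} + 4\right) - p\right) = - 2 \left(- \frac{27}{2} - p\right) = 27 + 2 p$)
$\sqrt{45046 + w{\left(G{\left(3 \right)} 5 \right)}} = \sqrt{45046 + \left(27 + 2 \left(- \frac{1}{7}\right) 3 \cdot 5\right)} = \sqrt{45046 + \left(27 + 2 \left(\left(- \frac{3}{7}\right) 5\right)\right)} = \sqrt{45046 + \left(27 + 2 \left(- \frac{15}{7}\right)\right)} = \sqrt{45046 + \left(27 - \frac{30}{7}\right)} = \sqrt{45046 + \frac{159}{7}} = \sqrt{\frac{315481}{7}} = \frac{\sqrt{2208367}}{7}$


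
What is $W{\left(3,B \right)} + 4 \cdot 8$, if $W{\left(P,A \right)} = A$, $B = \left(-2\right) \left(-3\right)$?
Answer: $38$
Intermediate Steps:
$B = 6$
$W{\left(3,B \right)} + 4 \cdot 8 = 6 + 4 \cdot 8 = 6 + 32 = 38$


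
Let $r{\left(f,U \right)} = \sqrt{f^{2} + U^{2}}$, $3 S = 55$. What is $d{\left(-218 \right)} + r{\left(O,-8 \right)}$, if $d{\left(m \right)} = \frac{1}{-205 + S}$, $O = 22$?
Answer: $- \frac{3}{560} + 2 \sqrt{137} \approx 23.404$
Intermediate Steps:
$S = \frac{55}{3}$ ($S = \frac{1}{3} \cdot 55 = \frac{55}{3} \approx 18.333$)
$r{\left(f,U \right)} = \sqrt{U^{2} + f^{2}}$
$d{\left(m \right)} = - \frac{3}{560}$ ($d{\left(m \right)} = \frac{1}{-205 + \frac{55}{3}} = \frac{1}{- \frac{560}{3}} = - \frac{3}{560}$)
$d{\left(-218 \right)} + r{\left(O,-8 \right)} = - \frac{3}{560} + \sqrt{\left(-8\right)^{2} + 22^{2}} = - \frac{3}{560} + \sqrt{64 + 484} = - \frac{3}{560} + \sqrt{548} = - \frac{3}{560} + 2 \sqrt{137}$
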